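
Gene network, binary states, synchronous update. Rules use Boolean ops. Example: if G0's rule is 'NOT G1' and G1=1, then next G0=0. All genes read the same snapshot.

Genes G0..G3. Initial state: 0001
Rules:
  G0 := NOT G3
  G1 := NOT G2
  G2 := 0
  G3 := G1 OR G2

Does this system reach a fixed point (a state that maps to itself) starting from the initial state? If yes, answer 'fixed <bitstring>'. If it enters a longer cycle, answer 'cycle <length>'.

Step 0: 0001
Step 1: G0=NOT G3=NOT 1=0 G1=NOT G2=NOT 0=1 G2=0(const) G3=G1|G2=0|0=0 -> 0100
Step 2: G0=NOT G3=NOT 0=1 G1=NOT G2=NOT 0=1 G2=0(const) G3=G1|G2=1|0=1 -> 1101
Step 3: G0=NOT G3=NOT 1=0 G1=NOT G2=NOT 0=1 G2=0(const) G3=G1|G2=1|0=1 -> 0101
Step 4: G0=NOT G3=NOT 1=0 G1=NOT G2=NOT 0=1 G2=0(const) G3=G1|G2=1|0=1 -> 0101
Fixed point reached at step 3: 0101

Answer: fixed 0101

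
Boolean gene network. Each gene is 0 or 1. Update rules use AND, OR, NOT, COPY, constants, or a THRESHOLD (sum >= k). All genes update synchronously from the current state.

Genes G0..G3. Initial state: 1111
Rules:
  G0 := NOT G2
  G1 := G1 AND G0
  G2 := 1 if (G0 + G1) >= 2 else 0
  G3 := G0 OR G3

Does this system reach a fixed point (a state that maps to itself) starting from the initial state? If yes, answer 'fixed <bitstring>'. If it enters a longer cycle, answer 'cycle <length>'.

Answer: fixed 1001

Derivation:
Step 0: 1111
Step 1: G0=NOT G2=NOT 1=0 G1=G1&G0=1&1=1 G2=(1+1>=2)=1 G3=G0|G3=1|1=1 -> 0111
Step 2: G0=NOT G2=NOT 1=0 G1=G1&G0=1&0=0 G2=(0+1>=2)=0 G3=G0|G3=0|1=1 -> 0001
Step 3: G0=NOT G2=NOT 0=1 G1=G1&G0=0&0=0 G2=(0+0>=2)=0 G3=G0|G3=0|1=1 -> 1001
Step 4: G0=NOT G2=NOT 0=1 G1=G1&G0=0&1=0 G2=(1+0>=2)=0 G3=G0|G3=1|1=1 -> 1001
Fixed point reached at step 3: 1001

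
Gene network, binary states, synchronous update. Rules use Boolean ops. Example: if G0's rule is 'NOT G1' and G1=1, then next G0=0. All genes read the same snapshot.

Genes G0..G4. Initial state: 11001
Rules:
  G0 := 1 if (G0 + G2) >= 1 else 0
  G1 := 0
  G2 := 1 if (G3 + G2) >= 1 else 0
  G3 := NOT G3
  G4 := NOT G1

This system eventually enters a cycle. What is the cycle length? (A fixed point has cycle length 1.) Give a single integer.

Step 0: 11001
Step 1: G0=(1+0>=1)=1 G1=0(const) G2=(0+0>=1)=0 G3=NOT G3=NOT 0=1 G4=NOT G1=NOT 1=0 -> 10010
Step 2: G0=(1+0>=1)=1 G1=0(const) G2=(1+0>=1)=1 G3=NOT G3=NOT 1=0 G4=NOT G1=NOT 0=1 -> 10101
Step 3: G0=(1+1>=1)=1 G1=0(const) G2=(0+1>=1)=1 G3=NOT G3=NOT 0=1 G4=NOT G1=NOT 0=1 -> 10111
Step 4: G0=(1+1>=1)=1 G1=0(const) G2=(1+1>=1)=1 G3=NOT G3=NOT 1=0 G4=NOT G1=NOT 0=1 -> 10101
State from step 4 equals state from step 2 -> cycle length 2

Answer: 2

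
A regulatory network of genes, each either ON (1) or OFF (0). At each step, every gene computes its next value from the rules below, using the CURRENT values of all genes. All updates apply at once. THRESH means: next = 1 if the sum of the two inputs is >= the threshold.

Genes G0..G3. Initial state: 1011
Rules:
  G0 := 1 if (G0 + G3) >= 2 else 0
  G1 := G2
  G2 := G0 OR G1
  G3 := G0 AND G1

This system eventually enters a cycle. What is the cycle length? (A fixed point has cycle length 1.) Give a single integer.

Step 0: 1011
Step 1: G0=(1+1>=2)=1 G1=G2=1 G2=G0|G1=1|0=1 G3=G0&G1=1&0=0 -> 1110
Step 2: G0=(1+0>=2)=0 G1=G2=1 G2=G0|G1=1|1=1 G3=G0&G1=1&1=1 -> 0111
Step 3: G0=(0+1>=2)=0 G1=G2=1 G2=G0|G1=0|1=1 G3=G0&G1=0&1=0 -> 0110
Step 4: G0=(0+0>=2)=0 G1=G2=1 G2=G0|G1=0|1=1 G3=G0&G1=0&1=0 -> 0110
State from step 4 equals state from step 3 -> cycle length 1

Answer: 1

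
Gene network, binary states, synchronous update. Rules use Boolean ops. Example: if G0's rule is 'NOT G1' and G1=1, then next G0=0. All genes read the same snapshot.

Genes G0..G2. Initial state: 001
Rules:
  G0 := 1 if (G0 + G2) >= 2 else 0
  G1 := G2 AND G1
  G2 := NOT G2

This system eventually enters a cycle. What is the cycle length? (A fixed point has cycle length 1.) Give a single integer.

Answer: 2

Derivation:
Step 0: 001
Step 1: G0=(0+1>=2)=0 G1=G2&G1=1&0=0 G2=NOT G2=NOT 1=0 -> 000
Step 2: G0=(0+0>=2)=0 G1=G2&G1=0&0=0 G2=NOT G2=NOT 0=1 -> 001
State from step 2 equals state from step 0 -> cycle length 2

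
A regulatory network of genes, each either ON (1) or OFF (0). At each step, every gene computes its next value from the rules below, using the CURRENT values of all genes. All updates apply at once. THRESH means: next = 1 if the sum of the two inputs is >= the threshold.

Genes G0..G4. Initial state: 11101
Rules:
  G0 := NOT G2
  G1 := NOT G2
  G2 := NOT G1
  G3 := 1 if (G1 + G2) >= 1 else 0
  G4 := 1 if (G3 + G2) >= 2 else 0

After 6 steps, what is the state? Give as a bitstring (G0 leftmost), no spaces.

Step 1: G0=NOT G2=NOT 1=0 G1=NOT G2=NOT 1=0 G2=NOT G1=NOT 1=0 G3=(1+1>=1)=1 G4=(0+1>=2)=0 -> 00010
Step 2: G0=NOT G2=NOT 0=1 G1=NOT G2=NOT 0=1 G2=NOT G1=NOT 0=1 G3=(0+0>=1)=0 G4=(1+0>=2)=0 -> 11100
Step 3: G0=NOT G2=NOT 1=0 G1=NOT G2=NOT 1=0 G2=NOT G1=NOT 1=0 G3=(1+1>=1)=1 G4=(0+1>=2)=0 -> 00010
Step 4: G0=NOT G2=NOT 0=1 G1=NOT G2=NOT 0=1 G2=NOT G1=NOT 0=1 G3=(0+0>=1)=0 G4=(1+0>=2)=0 -> 11100
Step 5: G0=NOT G2=NOT 1=0 G1=NOT G2=NOT 1=0 G2=NOT G1=NOT 1=0 G3=(1+1>=1)=1 G4=(0+1>=2)=0 -> 00010
Step 6: G0=NOT G2=NOT 0=1 G1=NOT G2=NOT 0=1 G2=NOT G1=NOT 0=1 G3=(0+0>=1)=0 G4=(1+0>=2)=0 -> 11100

11100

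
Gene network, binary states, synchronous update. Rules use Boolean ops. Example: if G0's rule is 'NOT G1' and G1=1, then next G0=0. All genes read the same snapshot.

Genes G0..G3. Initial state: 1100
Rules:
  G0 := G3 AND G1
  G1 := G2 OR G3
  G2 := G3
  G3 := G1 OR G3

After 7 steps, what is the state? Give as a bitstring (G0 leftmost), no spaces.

Step 1: G0=G3&G1=0&1=0 G1=G2|G3=0|0=0 G2=G3=0 G3=G1|G3=1|0=1 -> 0001
Step 2: G0=G3&G1=1&0=0 G1=G2|G3=0|1=1 G2=G3=1 G3=G1|G3=0|1=1 -> 0111
Step 3: G0=G3&G1=1&1=1 G1=G2|G3=1|1=1 G2=G3=1 G3=G1|G3=1|1=1 -> 1111
Step 4: G0=G3&G1=1&1=1 G1=G2|G3=1|1=1 G2=G3=1 G3=G1|G3=1|1=1 -> 1111
Step 5: G0=G3&G1=1&1=1 G1=G2|G3=1|1=1 G2=G3=1 G3=G1|G3=1|1=1 -> 1111
Step 6: G0=G3&G1=1&1=1 G1=G2|G3=1|1=1 G2=G3=1 G3=G1|G3=1|1=1 -> 1111
Step 7: G0=G3&G1=1&1=1 G1=G2|G3=1|1=1 G2=G3=1 G3=G1|G3=1|1=1 -> 1111

1111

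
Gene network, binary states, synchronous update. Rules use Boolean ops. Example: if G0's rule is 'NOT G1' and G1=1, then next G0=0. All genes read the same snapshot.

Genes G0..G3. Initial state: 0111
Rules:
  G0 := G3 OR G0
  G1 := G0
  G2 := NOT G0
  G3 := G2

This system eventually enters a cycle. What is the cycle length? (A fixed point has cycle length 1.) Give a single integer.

Answer: 1

Derivation:
Step 0: 0111
Step 1: G0=G3|G0=1|0=1 G1=G0=0 G2=NOT G0=NOT 0=1 G3=G2=1 -> 1011
Step 2: G0=G3|G0=1|1=1 G1=G0=1 G2=NOT G0=NOT 1=0 G3=G2=1 -> 1101
Step 3: G0=G3|G0=1|1=1 G1=G0=1 G2=NOT G0=NOT 1=0 G3=G2=0 -> 1100
Step 4: G0=G3|G0=0|1=1 G1=G0=1 G2=NOT G0=NOT 1=0 G3=G2=0 -> 1100
State from step 4 equals state from step 3 -> cycle length 1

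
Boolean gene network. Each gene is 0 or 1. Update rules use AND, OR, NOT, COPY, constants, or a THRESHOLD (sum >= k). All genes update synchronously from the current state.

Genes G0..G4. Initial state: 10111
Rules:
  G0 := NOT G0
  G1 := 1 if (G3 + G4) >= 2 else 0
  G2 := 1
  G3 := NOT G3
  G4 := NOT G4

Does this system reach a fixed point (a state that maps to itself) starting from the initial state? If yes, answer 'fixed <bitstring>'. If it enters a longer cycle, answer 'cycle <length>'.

Step 0: 10111
Step 1: G0=NOT G0=NOT 1=0 G1=(1+1>=2)=1 G2=1(const) G3=NOT G3=NOT 1=0 G4=NOT G4=NOT 1=0 -> 01100
Step 2: G0=NOT G0=NOT 0=1 G1=(0+0>=2)=0 G2=1(const) G3=NOT G3=NOT 0=1 G4=NOT G4=NOT 0=1 -> 10111
Cycle of length 2 starting at step 0 -> no fixed point

Answer: cycle 2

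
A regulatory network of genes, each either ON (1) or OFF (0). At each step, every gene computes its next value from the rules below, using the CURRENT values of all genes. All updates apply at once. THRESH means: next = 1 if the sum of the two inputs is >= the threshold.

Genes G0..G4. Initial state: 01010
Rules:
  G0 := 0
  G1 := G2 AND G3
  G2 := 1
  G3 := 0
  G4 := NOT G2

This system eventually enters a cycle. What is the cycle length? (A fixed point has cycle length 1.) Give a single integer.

Answer: 1

Derivation:
Step 0: 01010
Step 1: G0=0(const) G1=G2&G3=0&1=0 G2=1(const) G3=0(const) G4=NOT G2=NOT 0=1 -> 00101
Step 2: G0=0(const) G1=G2&G3=1&0=0 G2=1(const) G3=0(const) G4=NOT G2=NOT 1=0 -> 00100
Step 3: G0=0(const) G1=G2&G3=1&0=0 G2=1(const) G3=0(const) G4=NOT G2=NOT 1=0 -> 00100
State from step 3 equals state from step 2 -> cycle length 1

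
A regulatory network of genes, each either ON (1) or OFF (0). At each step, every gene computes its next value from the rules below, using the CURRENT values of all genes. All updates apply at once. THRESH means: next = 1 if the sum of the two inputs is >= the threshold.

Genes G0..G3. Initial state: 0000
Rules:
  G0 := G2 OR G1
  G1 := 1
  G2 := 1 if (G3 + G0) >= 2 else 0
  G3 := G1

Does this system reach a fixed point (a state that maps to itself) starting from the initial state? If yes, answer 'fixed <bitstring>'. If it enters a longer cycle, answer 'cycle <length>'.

Answer: fixed 1111

Derivation:
Step 0: 0000
Step 1: G0=G2|G1=0|0=0 G1=1(const) G2=(0+0>=2)=0 G3=G1=0 -> 0100
Step 2: G0=G2|G1=0|1=1 G1=1(const) G2=(0+0>=2)=0 G3=G1=1 -> 1101
Step 3: G0=G2|G1=0|1=1 G1=1(const) G2=(1+1>=2)=1 G3=G1=1 -> 1111
Step 4: G0=G2|G1=1|1=1 G1=1(const) G2=(1+1>=2)=1 G3=G1=1 -> 1111
Fixed point reached at step 3: 1111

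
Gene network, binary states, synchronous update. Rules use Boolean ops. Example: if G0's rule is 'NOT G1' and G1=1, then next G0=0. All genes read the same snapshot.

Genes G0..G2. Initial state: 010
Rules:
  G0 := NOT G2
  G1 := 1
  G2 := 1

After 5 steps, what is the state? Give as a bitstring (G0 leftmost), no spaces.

Step 1: G0=NOT G2=NOT 0=1 G1=1(const) G2=1(const) -> 111
Step 2: G0=NOT G2=NOT 1=0 G1=1(const) G2=1(const) -> 011
Step 3: G0=NOT G2=NOT 1=0 G1=1(const) G2=1(const) -> 011
Step 4: G0=NOT G2=NOT 1=0 G1=1(const) G2=1(const) -> 011
Step 5: G0=NOT G2=NOT 1=0 G1=1(const) G2=1(const) -> 011

011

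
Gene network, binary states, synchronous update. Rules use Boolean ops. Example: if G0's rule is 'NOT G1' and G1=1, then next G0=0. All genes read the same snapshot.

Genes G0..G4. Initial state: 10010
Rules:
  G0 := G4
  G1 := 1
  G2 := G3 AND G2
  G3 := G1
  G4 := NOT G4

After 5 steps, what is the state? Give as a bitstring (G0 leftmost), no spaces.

Step 1: G0=G4=0 G1=1(const) G2=G3&G2=1&0=0 G3=G1=0 G4=NOT G4=NOT 0=1 -> 01001
Step 2: G0=G4=1 G1=1(const) G2=G3&G2=0&0=0 G3=G1=1 G4=NOT G4=NOT 1=0 -> 11010
Step 3: G0=G4=0 G1=1(const) G2=G3&G2=1&0=0 G3=G1=1 G4=NOT G4=NOT 0=1 -> 01011
Step 4: G0=G4=1 G1=1(const) G2=G3&G2=1&0=0 G3=G1=1 G4=NOT G4=NOT 1=0 -> 11010
Step 5: G0=G4=0 G1=1(const) G2=G3&G2=1&0=0 G3=G1=1 G4=NOT G4=NOT 0=1 -> 01011

01011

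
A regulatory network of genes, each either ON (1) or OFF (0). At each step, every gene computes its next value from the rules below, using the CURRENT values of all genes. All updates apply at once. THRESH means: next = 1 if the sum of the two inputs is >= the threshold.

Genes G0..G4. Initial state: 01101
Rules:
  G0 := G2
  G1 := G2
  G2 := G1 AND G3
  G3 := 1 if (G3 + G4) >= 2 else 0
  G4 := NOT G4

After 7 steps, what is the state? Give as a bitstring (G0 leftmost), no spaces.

Step 1: G0=G2=1 G1=G2=1 G2=G1&G3=1&0=0 G3=(0+1>=2)=0 G4=NOT G4=NOT 1=0 -> 11000
Step 2: G0=G2=0 G1=G2=0 G2=G1&G3=1&0=0 G3=(0+0>=2)=0 G4=NOT G4=NOT 0=1 -> 00001
Step 3: G0=G2=0 G1=G2=0 G2=G1&G3=0&0=0 G3=(0+1>=2)=0 G4=NOT G4=NOT 1=0 -> 00000
Step 4: G0=G2=0 G1=G2=0 G2=G1&G3=0&0=0 G3=(0+0>=2)=0 G4=NOT G4=NOT 0=1 -> 00001
Step 5: G0=G2=0 G1=G2=0 G2=G1&G3=0&0=0 G3=(0+1>=2)=0 G4=NOT G4=NOT 1=0 -> 00000
Step 6: G0=G2=0 G1=G2=0 G2=G1&G3=0&0=0 G3=(0+0>=2)=0 G4=NOT G4=NOT 0=1 -> 00001
Step 7: G0=G2=0 G1=G2=0 G2=G1&G3=0&0=0 G3=(0+1>=2)=0 G4=NOT G4=NOT 1=0 -> 00000

00000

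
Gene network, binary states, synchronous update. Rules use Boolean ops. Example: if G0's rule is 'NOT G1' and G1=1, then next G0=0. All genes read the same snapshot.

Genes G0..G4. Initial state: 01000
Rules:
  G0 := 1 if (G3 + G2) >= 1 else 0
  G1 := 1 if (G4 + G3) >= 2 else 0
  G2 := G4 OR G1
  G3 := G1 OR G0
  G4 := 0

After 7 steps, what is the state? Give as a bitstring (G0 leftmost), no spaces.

Step 1: G0=(0+0>=1)=0 G1=(0+0>=2)=0 G2=G4|G1=0|1=1 G3=G1|G0=1|0=1 G4=0(const) -> 00110
Step 2: G0=(1+1>=1)=1 G1=(0+1>=2)=0 G2=G4|G1=0|0=0 G3=G1|G0=0|0=0 G4=0(const) -> 10000
Step 3: G0=(0+0>=1)=0 G1=(0+0>=2)=0 G2=G4|G1=0|0=0 G3=G1|G0=0|1=1 G4=0(const) -> 00010
Step 4: G0=(1+0>=1)=1 G1=(0+1>=2)=0 G2=G4|G1=0|0=0 G3=G1|G0=0|0=0 G4=0(const) -> 10000
Step 5: G0=(0+0>=1)=0 G1=(0+0>=2)=0 G2=G4|G1=0|0=0 G3=G1|G0=0|1=1 G4=0(const) -> 00010
Step 6: G0=(1+0>=1)=1 G1=(0+1>=2)=0 G2=G4|G1=0|0=0 G3=G1|G0=0|0=0 G4=0(const) -> 10000
Step 7: G0=(0+0>=1)=0 G1=(0+0>=2)=0 G2=G4|G1=0|0=0 G3=G1|G0=0|1=1 G4=0(const) -> 00010

00010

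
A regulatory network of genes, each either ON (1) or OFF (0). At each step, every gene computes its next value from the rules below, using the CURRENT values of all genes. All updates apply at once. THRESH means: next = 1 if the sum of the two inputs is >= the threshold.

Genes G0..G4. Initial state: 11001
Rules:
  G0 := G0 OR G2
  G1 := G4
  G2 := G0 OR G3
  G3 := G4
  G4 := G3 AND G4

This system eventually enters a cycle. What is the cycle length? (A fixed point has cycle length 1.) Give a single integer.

Answer: 1

Derivation:
Step 0: 11001
Step 1: G0=G0|G2=1|0=1 G1=G4=1 G2=G0|G3=1|0=1 G3=G4=1 G4=G3&G4=0&1=0 -> 11110
Step 2: G0=G0|G2=1|1=1 G1=G4=0 G2=G0|G3=1|1=1 G3=G4=0 G4=G3&G4=1&0=0 -> 10100
Step 3: G0=G0|G2=1|1=1 G1=G4=0 G2=G0|G3=1|0=1 G3=G4=0 G4=G3&G4=0&0=0 -> 10100
State from step 3 equals state from step 2 -> cycle length 1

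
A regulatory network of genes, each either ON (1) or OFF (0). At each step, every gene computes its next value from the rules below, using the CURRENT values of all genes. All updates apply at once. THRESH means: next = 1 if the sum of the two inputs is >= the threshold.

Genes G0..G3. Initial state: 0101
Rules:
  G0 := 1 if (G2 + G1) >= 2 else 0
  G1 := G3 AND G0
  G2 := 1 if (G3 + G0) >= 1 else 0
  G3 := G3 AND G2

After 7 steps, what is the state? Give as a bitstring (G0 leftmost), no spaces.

Step 1: G0=(0+1>=2)=0 G1=G3&G0=1&0=0 G2=(1+0>=1)=1 G3=G3&G2=1&0=0 -> 0010
Step 2: G0=(1+0>=2)=0 G1=G3&G0=0&0=0 G2=(0+0>=1)=0 G3=G3&G2=0&1=0 -> 0000
Step 3: G0=(0+0>=2)=0 G1=G3&G0=0&0=0 G2=(0+0>=1)=0 G3=G3&G2=0&0=0 -> 0000
Step 4: G0=(0+0>=2)=0 G1=G3&G0=0&0=0 G2=(0+0>=1)=0 G3=G3&G2=0&0=0 -> 0000
Step 5: G0=(0+0>=2)=0 G1=G3&G0=0&0=0 G2=(0+0>=1)=0 G3=G3&G2=0&0=0 -> 0000
Step 6: G0=(0+0>=2)=0 G1=G3&G0=0&0=0 G2=(0+0>=1)=0 G3=G3&G2=0&0=0 -> 0000
Step 7: G0=(0+0>=2)=0 G1=G3&G0=0&0=0 G2=(0+0>=1)=0 G3=G3&G2=0&0=0 -> 0000

0000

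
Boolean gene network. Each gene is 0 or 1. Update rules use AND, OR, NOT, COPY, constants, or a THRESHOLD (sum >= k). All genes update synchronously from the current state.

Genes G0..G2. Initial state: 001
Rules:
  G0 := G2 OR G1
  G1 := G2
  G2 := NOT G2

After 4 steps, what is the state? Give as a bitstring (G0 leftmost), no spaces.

Step 1: G0=G2|G1=1|0=1 G1=G2=1 G2=NOT G2=NOT 1=0 -> 110
Step 2: G0=G2|G1=0|1=1 G1=G2=0 G2=NOT G2=NOT 0=1 -> 101
Step 3: G0=G2|G1=1|0=1 G1=G2=1 G2=NOT G2=NOT 1=0 -> 110
Step 4: G0=G2|G1=0|1=1 G1=G2=0 G2=NOT G2=NOT 0=1 -> 101

101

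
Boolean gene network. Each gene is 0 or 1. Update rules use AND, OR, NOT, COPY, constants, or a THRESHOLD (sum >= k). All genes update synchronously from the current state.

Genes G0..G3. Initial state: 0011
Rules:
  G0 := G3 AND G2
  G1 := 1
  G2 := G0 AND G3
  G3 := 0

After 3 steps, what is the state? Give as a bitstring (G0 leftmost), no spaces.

Step 1: G0=G3&G2=1&1=1 G1=1(const) G2=G0&G3=0&1=0 G3=0(const) -> 1100
Step 2: G0=G3&G2=0&0=0 G1=1(const) G2=G0&G3=1&0=0 G3=0(const) -> 0100
Step 3: G0=G3&G2=0&0=0 G1=1(const) G2=G0&G3=0&0=0 G3=0(const) -> 0100

0100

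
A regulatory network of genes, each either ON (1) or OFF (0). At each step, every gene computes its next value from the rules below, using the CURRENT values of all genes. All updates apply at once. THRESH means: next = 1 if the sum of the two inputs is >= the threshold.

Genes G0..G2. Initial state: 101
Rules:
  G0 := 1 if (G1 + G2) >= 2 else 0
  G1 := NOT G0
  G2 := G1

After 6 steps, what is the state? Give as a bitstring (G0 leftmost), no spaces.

Step 1: G0=(0+1>=2)=0 G1=NOT G0=NOT 1=0 G2=G1=0 -> 000
Step 2: G0=(0+0>=2)=0 G1=NOT G0=NOT 0=1 G2=G1=0 -> 010
Step 3: G0=(1+0>=2)=0 G1=NOT G0=NOT 0=1 G2=G1=1 -> 011
Step 4: G0=(1+1>=2)=1 G1=NOT G0=NOT 0=1 G2=G1=1 -> 111
Step 5: G0=(1+1>=2)=1 G1=NOT G0=NOT 1=0 G2=G1=1 -> 101
Step 6: G0=(0+1>=2)=0 G1=NOT G0=NOT 1=0 G2=G1=0 -> 000

000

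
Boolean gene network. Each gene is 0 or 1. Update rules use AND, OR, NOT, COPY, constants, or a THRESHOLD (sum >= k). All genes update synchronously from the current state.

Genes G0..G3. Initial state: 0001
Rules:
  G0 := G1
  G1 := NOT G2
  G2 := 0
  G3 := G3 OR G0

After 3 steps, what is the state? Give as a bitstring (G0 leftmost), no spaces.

Step 1: G0=G1=0 G1=NOT G2=NOT 0=1 G2=0(const) G3=G3|G0=1|0=1 -> 0101
Step 2: G0=G1=1 G1=NOT G2=NOT 0=1 G2=0(const) G3=G3|G0=1|0=1 -> 1101
Step 3: G0=G1=1 G1=NOT G2=NOT 0=1 G2=0(const) G3=G3|G0=1|1=1 -> 1101

1101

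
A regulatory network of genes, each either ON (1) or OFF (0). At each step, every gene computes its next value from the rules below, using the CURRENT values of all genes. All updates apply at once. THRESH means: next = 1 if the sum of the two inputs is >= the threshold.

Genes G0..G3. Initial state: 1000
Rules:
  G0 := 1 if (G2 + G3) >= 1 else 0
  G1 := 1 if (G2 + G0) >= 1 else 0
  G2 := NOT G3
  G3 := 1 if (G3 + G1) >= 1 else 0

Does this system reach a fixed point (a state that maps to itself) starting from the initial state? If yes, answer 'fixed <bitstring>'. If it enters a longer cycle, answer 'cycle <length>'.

Step 0: 1000
Step 1: G0=(0+0>=1)=0 G1=(0+1>=1)=1 G2=NOT G3=NOT 0=1 G3=(0+0>=1)=0 -> 0110
Step 2: G0=(1+0>=1)=1 G1=(1+0>=1)=1 G2=NOT G3=NOT 0=1 G3=(0+1>=1)=1 -> 1111
Step 3: G0=(1+1>=1)=1 G1=(1+1>=1)=1 G2=NOT G3=NOT 1=0 G3=(1+1>=1)=1 -> 1101
Step 4: G0=(0+1>=1)=1 G1=(0+1>=1)=1 G2=NOT G3=NOT 1=0 G3=(1+1>=1)=1 -> 1101
Fixed point reached at step 3: 1101

Answer: fixed 1101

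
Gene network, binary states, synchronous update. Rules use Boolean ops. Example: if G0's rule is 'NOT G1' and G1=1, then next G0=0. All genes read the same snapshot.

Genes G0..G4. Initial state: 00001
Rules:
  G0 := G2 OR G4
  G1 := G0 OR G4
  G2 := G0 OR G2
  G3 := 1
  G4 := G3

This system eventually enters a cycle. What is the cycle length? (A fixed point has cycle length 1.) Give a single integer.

Step 0: 00001
Step 1: G0=G2|G4=0|1=1 G1=G0|G4=0|1=1 G2=G0|G2=0|0=0 G3=1(const) G4=G3=0 -> 11010
Step 2: G0=G2|G4=0|0=0 G1=G0|G4=1|0=1 G2=G0|G2=1|0=1 G3=1(const) G4=G3=1 -> 01111
Step 3: G0=G2|G4=1|1=1 G1=G0|G4=0|1=1 G2=G0|G2=0|1=1 G3=1(const) G4=G3=1 -> 11111
Step 4: G0=G2|G4=1|1=1 G1=G0|G4=1|1=1 G2=G0|G2=1|1=1 G3=1(const) G4=G3=1 -> 11111
State from step 4 equals state from step 3 -> cycle length 1

Answer: 1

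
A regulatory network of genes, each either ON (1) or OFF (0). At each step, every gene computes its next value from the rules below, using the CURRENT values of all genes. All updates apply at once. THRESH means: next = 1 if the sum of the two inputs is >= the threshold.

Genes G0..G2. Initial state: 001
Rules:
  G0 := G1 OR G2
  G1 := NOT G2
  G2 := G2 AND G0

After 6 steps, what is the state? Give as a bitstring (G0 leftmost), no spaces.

Step 1: G0=G1|G2=0|1=1 G1=NOT G2=NOT 1=0 G2=G2&G0=1&0=0 -> 100
Step 2: G0=G1|G2=0|0=0 G1=NOT G2=NOT 0=1 G2=G2&G0=0&1=0 -> 010
Step 3: G0=G1|G2=1|0=1 G1=NOT G2=NOT 0=1 G2=G2&G0=0&0=0 -> 110
Step 4: G0=G1|G2=1|0=1 G1=NOT G2=NOT 0=1 G2=G2&G0=0&1=0 -> 110
Step 5: G0=G1|G2=1|0=1 G1=NOT G2=NOT 0=1 G2=G2&G0=0&1=0 -> 110
Step 6: G0=G1|G2=1|0=1 G1=NOT G2=NOT 0=1 G2=G2&G0=0&1=0 -> 110

110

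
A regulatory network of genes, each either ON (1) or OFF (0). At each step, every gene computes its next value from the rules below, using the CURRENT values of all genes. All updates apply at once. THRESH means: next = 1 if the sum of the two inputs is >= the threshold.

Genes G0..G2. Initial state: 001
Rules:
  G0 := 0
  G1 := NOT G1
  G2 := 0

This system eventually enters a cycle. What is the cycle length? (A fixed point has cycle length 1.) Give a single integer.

Step 0: 001
Step 1: G0=0(const) G1=NOT G1=NOT 0=1 G2=0(const) -> 010
Step 2: G0=0(const) G1=NOT G1=NOT 1=0 G2=0(const) -> 000
Step 3: G0=0(const) G1=NOT G1=NOT 0=1 G2=0(const) -> 010
State from step 3 equals state from step 1 -> cycle length 2

Answer: 2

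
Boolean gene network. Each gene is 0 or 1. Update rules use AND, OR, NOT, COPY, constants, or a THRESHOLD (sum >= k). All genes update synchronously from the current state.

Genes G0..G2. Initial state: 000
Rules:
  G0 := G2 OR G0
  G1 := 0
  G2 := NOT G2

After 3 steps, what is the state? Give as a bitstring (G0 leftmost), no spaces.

Step 1: G0=G2|G0=0|0=0 G1=0(const) G2=NOT G2=NOT 0=1 -> 001
Step 2: G0=G2|G0=1|0=1 G1=0(const) G2=NOT G2=NOT 1=0 -> 100
Step 3: G0=G2|G0=0|1=1 G1=0(const) G2=NOT G2=NOT 0=1 -> 101

101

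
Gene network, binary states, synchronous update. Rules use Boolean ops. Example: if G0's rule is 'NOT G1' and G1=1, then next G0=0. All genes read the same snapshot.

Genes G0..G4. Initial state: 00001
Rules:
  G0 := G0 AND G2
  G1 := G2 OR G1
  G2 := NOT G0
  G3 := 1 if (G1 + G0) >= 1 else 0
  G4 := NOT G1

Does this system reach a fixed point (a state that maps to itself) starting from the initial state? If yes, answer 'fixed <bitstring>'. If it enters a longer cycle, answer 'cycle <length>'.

Answer: fixed 01110

Derivation:
Step 0: 00001
Step 1: G0=G0&G2=0&0=0 G1=G2|G1=0|0=0 G2=NOT G0=NOT 0=1 G3=(0+0>=1)=0 G4=NOT G1=NOT 0=1 -> 00101
Step 2: G0=G0&G2=0&1=0 G1=G2|G1=1|0=1 G2=NOT G0=NOT 0=1 G3=(0+0>=1)=0 G4=NOT G1=NOT 0=1 -> 01101
Step 3: G0=G0&G2=0&1=0 G1=G2|G1=1|1=1 G2=NOT G0=NOT 0=1 G3=(1+0>=1)=1 G4=NOT G1=NOT 1=0 -> 01110
Step 4: G0=G0&G2=0&1=0 G1=G2|G1=1|1=1 G2=NOT G0=NOT 0=1 G3=(1+0>=1)=1 G4=NOT G1=NOT 1=0 -> 01110
Fixed point reached at step 3: 01110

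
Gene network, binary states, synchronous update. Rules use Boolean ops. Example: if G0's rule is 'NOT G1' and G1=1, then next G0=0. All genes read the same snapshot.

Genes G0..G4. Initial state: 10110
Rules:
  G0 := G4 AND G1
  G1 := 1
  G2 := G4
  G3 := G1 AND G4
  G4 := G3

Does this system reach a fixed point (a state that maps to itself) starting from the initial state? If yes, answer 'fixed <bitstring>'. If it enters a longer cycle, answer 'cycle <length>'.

Step 0: 10110
Step 1: G0=G4&G1=0&0=0 G1=1(const) G2=G4=0 G3=G1&G4=0&0=0 G4=G3=1 -> 01001
Step 2: G0=G4&G1=1&1=1 G1=1(const) G2=G4=1 G3=G1&G4=1&1=1 G4=G3=0 -> 11110
Step 3: G0=G4&G1=0&1=0 G1=1(const) G2=G4=0 G3=G1&G4=1&0=0 G4=G3=1 -> 01001
Cycle of length 2 starting at step 1 -> no fixed point

Answer: cycle 2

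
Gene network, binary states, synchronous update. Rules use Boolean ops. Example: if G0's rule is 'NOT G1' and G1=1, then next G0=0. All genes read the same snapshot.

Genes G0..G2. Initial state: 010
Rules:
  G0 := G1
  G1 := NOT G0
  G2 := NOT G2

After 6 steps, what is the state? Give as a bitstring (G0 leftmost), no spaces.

Step 1: G0=G1=1 G1=NOT G0=NOT 0=1 G2=NOT G2=NOT 0=1 -> 111
Step 2: G0=G1=1 G1=NOT G0=NOT 1=0 G2=NOT G2=NOT 1=0 -> 100
Step 3: G0=G1=0 G1=NOT G0=NOT 1=0 G2=NOT G2=NOT 0=1 -> 001
Step 4: G0=G1=0 G1=NOT G0=NOT 0=1 G2=NOT G2=NOT 1=0 -> 010
Step 5: G0=G1=1 G1=NOT G0=NOT 0=1 G2=NOT G2=NOT 0=1 -> 111
Step 6: G0=G1=1 G1=NOT G0=NOT 1=0 G2=NOT G2=NOT 1=0 -> 100

100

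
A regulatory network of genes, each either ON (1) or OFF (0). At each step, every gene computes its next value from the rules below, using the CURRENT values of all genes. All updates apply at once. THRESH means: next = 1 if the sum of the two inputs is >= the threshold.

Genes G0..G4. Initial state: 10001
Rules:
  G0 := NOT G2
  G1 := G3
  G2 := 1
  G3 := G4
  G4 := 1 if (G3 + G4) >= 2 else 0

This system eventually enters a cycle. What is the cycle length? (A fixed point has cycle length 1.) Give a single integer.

Answer: 1

Derivation:
Step 0: 10001
Step 1: G0=NOT G2=NOT 0=1 G1=G3=0 G2=1(const) G3=G4=1 G4=(0+1>=2)=0 -> 10110
Step 2: G0=NOT G2=NOT 1=0 G1=G3=1 G2=1(const) G3=G4=0 G4=(1+0>=2)=0 -> 01100
Step 3: G0=NOT G2=NOT 1=0 G1=G3=0 G2=1(const) G3=G4=0 G4=(0+0>=2)=0 -> 00100
Step 4: G0=NOT G2=NOT 1=0 G1=G3=0 G2=1(const) G3=G4=0 G4=(0+0>=2)=0 -> 00100
State from step 4 equals state from step 3 -> cycle length 1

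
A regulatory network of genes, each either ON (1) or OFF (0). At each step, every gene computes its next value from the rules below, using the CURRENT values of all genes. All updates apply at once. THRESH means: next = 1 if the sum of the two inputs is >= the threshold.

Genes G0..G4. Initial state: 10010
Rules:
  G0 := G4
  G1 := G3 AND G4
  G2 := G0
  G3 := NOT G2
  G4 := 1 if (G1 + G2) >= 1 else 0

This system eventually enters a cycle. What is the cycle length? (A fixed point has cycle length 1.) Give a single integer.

Step 0: 10010
Step 1: G0=G4=0 G1=G3&G4=1&0=0 G2=G0=1 G3=NOT G2=NOT 0=1 G4=(0+0>=1)=0 -> 00110
Step 2: G0=G4=0 G1=G3&G4=1&0=0 G2=G0=0 G3=NOT G2=NOT 1=0 G4=(0+1>=1)=1 -> 00001
Step 3: G0=G4=1 G1=G3&G4=0&1=0 G2=G0=0 G3=NOT G2=NOT 0=1 G4=(0+0>=1)=0 -> 10010
State from step 3 equals state from step 0 -> cycle length 3

Answer: 3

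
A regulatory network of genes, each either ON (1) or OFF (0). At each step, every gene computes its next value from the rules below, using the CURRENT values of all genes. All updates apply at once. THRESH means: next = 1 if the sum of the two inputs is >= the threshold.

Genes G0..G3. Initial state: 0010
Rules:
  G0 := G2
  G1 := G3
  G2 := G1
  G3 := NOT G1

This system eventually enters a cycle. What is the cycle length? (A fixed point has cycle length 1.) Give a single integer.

Step 0: 0010
Step 1: G0=G2=1 G1=G3=0 G2=G1=0 G3=NOT G1=NOT 0=1 -> 1001
Step 2: G0=G2=0 G1=G3=1 G2=G1=0 G3=NOT G1=NOT 0=1 -> 0101
Step 3: G0=G2=0 G1=G3=1 G2=G1=1 G3=NOT G1=NOT 1=0 -> 0110
Step 4: G0=G2=1 G1=G3=0 G2=G1=1 G3=NOT G1=NOT 1=0 -> 1010
Step 5: G0=G2=1 G1=G3=0 G2=G1=0 G3=NOT G1=NOT 0=1 -> 1001
State from step 5 equals state from step 1 -> cycle length 4

Answer: 4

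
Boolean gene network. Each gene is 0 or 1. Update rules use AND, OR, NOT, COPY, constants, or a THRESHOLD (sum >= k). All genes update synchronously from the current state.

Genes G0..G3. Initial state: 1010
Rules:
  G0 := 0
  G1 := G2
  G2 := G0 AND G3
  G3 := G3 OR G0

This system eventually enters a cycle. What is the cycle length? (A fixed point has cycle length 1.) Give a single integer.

Step 0: 1010
Step 1: G0=0(const) G1=G2=1 G2=G0&G3=1&0=0 G3=G3|G0=0|1=1 -> 0101
Step 2: G0=0(const) G1=G2=0 G2=G0&G3=0&1=0 G3=G3|G0=1|0=1 -> 0001
Step 3: G0=0(const) G1=G2=0 G2=G0&G3=0&1=0 G3=G3|G0=1|0=1 -> 0001
State from step 3 equals state from step 2 -> cycle length 1

Answer: 1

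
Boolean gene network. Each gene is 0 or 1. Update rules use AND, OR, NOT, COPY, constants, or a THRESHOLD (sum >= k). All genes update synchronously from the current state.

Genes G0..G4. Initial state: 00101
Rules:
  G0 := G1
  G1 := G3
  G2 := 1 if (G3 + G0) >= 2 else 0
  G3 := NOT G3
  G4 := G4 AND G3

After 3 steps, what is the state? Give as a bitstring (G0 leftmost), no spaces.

Step 1: G0=G1=0 G1=G3=0 G2=(0+0>=2)=0 G3=NOT G3=NOT 0=1 G4=G4&G3=1&0=0 -> 00010
Step 2: G0=G1=0 G1=G3=1 G2=(1+0>=2)=0 G3=NOT G3=NOT 1=0 G4=G4&G3=0&1=0 -> 01000
Step 3: G0=G1=1 G1=G3=0 G2=(0+0>=2)=0 G3=NOT G3=NOT 0=1 G4=G4&G3=0&0=0 -> 10010

10010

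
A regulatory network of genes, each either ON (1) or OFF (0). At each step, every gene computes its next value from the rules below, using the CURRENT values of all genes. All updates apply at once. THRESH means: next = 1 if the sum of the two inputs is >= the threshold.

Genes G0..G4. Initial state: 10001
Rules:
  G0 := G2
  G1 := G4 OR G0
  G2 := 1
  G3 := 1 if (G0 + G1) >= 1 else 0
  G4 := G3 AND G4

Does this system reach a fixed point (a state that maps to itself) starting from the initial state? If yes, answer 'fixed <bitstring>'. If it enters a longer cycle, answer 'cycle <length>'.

Answer: fixed 11110

Derivation:
Step 0: 10001
Step 1: G0=G2=0 G1=G4|G0=1|1=1 G2=1(const) G3=(1+0>=1)=1 G4=G3&G4=0&1=0 -> 01110
Step 2: G0=G2=1 G1=G4|G0=0|0=0 G2=1(const) G3=(0+1>=1)=1 G4=G3&G4=1&0=0 -> 10110
Step 3: G0=G2=1 G1=G4|G0=0|1=1 G2=1(const) G3=(1+0>=1)=1 G4=G3&G4=1&0=0 -> 11110
Step 4: G0=G2=1 G1=G4|G0=0|1=1 G2=1(const) G3=(1+1>=1)=1 G4=G3&G4=1&0=0 -> 11110
Fixed point reached at step 3: 11110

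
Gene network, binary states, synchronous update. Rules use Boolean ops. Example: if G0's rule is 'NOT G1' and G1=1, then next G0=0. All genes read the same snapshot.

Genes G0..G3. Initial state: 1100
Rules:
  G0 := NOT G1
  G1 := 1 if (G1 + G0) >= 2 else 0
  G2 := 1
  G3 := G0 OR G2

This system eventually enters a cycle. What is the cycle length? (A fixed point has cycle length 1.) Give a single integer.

Step 0: 1100
Step 1: G0=NOT G1=NOT 1=0 G1=(1+1>=2)=1 G2=1(const) G3=G0|G2=1|0=1 -> 0111
Step 2: G0=NOT G1=NOT 1=0 G1=(1+0>=2)=0 G2=1(const) G3=G0|G2=0|1=1 -> 0011
Step 3: G0=NOT G1=NOT 0=1 G1=(0+0>=2)=0 G2=1(const) G3=G0|G2=0|1=1 -> 1011
Step 4: G0=NOT G1=NOT 0=1 G1=(0+1>=2)=0 G2=1(const) G3=G0|G2=1|1=1 -> 1011
State from step 4 equals state from step 3 -> cycle length 1

Answer: 1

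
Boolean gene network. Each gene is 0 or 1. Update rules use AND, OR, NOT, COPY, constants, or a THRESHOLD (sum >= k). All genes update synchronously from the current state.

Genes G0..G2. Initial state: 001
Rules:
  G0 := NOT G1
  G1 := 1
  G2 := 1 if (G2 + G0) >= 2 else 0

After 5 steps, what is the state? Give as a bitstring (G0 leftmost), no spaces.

Step 1: G0=NOT G1=NOT 0=1 G1=1(const) G2=(1+0>=2)=0 -> 110
Step 2: G0=NOT G1=NOT 1=0 G1=1(const) G2=(0+1>=2)=0 -> 010
Step 3: G0=NOT G1=NOT 1=0 G1=1(const) G2=(0+0>=2)=0 -> 010
Step 4: G0=NOT G1=NOT 1=0 G1=1(const) G2=(0+0>=2)=0 -> 010
Step 5: G0=NOT G1=NOT 1=0 G1=1(const) G2=(0+0>=2)=0 -> 010

010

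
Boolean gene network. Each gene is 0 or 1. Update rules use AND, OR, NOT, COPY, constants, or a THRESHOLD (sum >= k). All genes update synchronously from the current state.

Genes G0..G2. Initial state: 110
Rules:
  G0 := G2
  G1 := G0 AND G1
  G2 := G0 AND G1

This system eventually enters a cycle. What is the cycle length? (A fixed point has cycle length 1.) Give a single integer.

Step 0: 110
Step 1: G0=G2=0 G1=G0&G1=1&1=1 G2=G0&G1=1&1=1 -> 011
Step 2: G0=G2=1 G1=G0&G1=0&1=0 G2=G0&G1=0&1=0 -> 100
Step 3: G0=G2=0 G1=G0&G1=1&0=0 G2=G0&G1=1&0=0 -> 000
Step 4: G0=G2=0 G1=G0&G1=0&0=0 G2=G0&G1=0&0=0 -> 000
State from step 4 equals state from step 3 -> cycle length 1

Answer: 1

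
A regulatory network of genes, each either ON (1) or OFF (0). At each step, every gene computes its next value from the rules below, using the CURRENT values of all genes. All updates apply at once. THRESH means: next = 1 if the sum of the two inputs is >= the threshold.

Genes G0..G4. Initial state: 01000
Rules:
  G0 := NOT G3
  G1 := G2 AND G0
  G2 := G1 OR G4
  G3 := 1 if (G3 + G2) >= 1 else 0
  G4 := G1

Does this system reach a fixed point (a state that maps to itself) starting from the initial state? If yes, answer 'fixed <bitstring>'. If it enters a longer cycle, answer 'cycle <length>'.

Step 0: 01000
Step 1: G0=NOT G3=NOT 0=1 G1=G2&G0=0&0=0 G2=G1|G4=1|0=1 G3=(0+0>=1)=0 G4=G1=1 -> 10101
Step 2: G0=NOT G3=NOT 0=1 G1=G2&G0=1&1=1 G2=G1|G4=0|1=1 G3=(0+1>=1)=1 G4=G1=0 -> 11110
Step 3: G0=NOT G3=NOT 1=0 G1=G2&G0=1&1=1 G2=G1|G4=1|0=1 G3=(1+1>=1)=1 G4=G1=1 -> 01111
Step 4: G0=NOT G3=NOT 1=0 G1=G2&G0=1&0=0 G2=G1|G4=1|1=1 G3=(1+1>=1)=1 G4=G1=1 -> 00111
Step 5: G0=NOT G3=NOT 1=0 G1=G2&G0=1&0=0 G2=G1|G4=0|1=1 G3=(1+1>=1)=1 G4=G1=0 -> 00110
Step 6: G0=NOT G3=NOT 1=0 G1=G2&G0=1&0=0 G2=G1|G4=0|0=0 G3=(1+1>=1)=1 G4=G1=0 -> 00010
Step 7: G0=NOT G3=NOT 1=0 G1=G2&G0=0&0=0 G2=G1|G4=0|0=0 G3=(1+0>=1)=1 G4=G1=0 -> 00010
Fixed point reached at step 6: 00010

Answer: fixed 00010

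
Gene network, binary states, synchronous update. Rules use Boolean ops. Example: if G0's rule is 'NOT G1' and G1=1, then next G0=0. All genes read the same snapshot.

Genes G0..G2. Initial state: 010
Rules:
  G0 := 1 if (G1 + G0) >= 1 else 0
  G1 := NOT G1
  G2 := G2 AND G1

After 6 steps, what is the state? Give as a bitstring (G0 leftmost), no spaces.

Step 1: G0=(1+0>=1)=1 G1=NOT G1=NOT 1=0 G2=G2&G1=0&1=0 -> 100
Step 2: G0=(0+1>=1)=1 G1=NOT G1=NOT 0=1 G2=G2&G1=0&0=0 -> 110
Step 3: G0=(1+1>=1)=1 G1=NOT G1=NOT 1=0 G2=G2&G1=0&1=0 -> 100
Step 4: G0=(0+1>=1)=1 G1=NOT G1=NOT 0=1 G2=G2&G1=0&0=0 -> 110
Step 5: G0=(1+1>=1)=1 G1=NOT G1=NOT 1=0 G2=G2&G1=0&1=0 -> 100
Step 6: G0=(0+1>=1)=1 G1=NOT G1=NOT 0=1 G2=G2&G1=0&0=0 -> 110

110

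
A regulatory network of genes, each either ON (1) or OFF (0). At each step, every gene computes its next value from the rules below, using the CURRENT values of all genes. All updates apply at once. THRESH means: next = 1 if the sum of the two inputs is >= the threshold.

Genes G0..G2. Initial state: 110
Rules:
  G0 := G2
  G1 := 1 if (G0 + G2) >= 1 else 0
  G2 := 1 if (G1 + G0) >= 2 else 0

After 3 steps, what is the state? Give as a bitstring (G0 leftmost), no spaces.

Step 1: G0=G2=0 G1=(1+0>=1)=1 G2=(1+1>=2)=1 -> 011
Step 2: G0=G2=1 G1=(0+1>=1)=1 G2=(1+0>=2)=0 -> 110
Step 3: G0=G2=0 G1=(1+0>=1)=1 G2=(1+1>=2)=1 -> 011

011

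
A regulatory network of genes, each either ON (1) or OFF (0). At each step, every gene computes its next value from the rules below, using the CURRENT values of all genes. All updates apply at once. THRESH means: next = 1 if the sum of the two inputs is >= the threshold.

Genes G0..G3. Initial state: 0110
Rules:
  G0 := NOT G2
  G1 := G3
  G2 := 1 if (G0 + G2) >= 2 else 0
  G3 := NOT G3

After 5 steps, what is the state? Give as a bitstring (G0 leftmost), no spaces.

Step 1: G0=NOT G2=NOT 1=0 G1=G3=0 G2=(0+1>=2)=0 G3=NOT G3=NOT 0=1 -> 0001
Step 2: G0=NOT G2=NOT 0=1 G1=G3=1 G2=(0+0>=2)=0 G3=NOT G3=NOT 1=0 -> 1100
Step 3: G0=NOT G2=NOT 0=1 G1=G3=0 G2=(1+0>=2)=0 G3=NOT G3=NOT 0=1 -> 1001
Step 4: G0=NOT G2=NOT 0=1 G1=G3=1 G2=(1+0>=2)=0 G3=NOT G3=NOT 1=0 -> 1100
Step 5: G0=NOT G2=NOT 0=1 G1=G3=0 G2=(1+0>=2)=0 G3=NOT G3=NOT 0=1 -> 1001

1001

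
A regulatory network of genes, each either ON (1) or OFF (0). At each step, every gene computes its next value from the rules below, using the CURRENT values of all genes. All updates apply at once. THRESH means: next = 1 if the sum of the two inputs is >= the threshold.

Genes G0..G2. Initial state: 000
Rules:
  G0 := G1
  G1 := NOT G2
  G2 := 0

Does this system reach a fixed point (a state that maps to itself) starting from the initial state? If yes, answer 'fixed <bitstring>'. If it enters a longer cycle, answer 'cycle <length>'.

Answer: fixed 110

Derivation:
Step 0: 000
Step 1: G0=G1=0 G1=NOT G2=NOT 0=1 G2=0(const) -> 010
Step 2: G0=G1=1 G1=NOT G2=NOT 0=1 G2=0(const) -> 110
Step 3: G0=G1=1 G1=NOT G2=NOT 0=1 G2=0(const) -> 110
Fixed point reached at step 2: 110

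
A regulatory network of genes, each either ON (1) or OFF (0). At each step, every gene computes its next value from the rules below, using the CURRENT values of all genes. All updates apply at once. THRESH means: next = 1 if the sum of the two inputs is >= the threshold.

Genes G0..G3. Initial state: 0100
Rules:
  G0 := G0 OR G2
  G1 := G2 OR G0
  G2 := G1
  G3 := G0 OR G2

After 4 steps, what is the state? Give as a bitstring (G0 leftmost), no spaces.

Step 1: G0=G0|G2=0|0=0 G1=G2|G0=0|0=0 G2=G1=1 G3=G0|G2=0|0=0 -> 0010
Step 2: G0=G0|G2=0|1=1 G1=G2|G0=1|0=1 G2=G1=0 G3=G0|G2=0|1=1 -> 1101
Step 3: G0=G0|G2=1|0=1 G1=G2|G0=0|1=1 G2=G1=1 G3=G0|G2=1|0=1 -> 1111
Step 4: G0=G0|G2=1|1=1 G1=G2|G0=1|1=1 G2=G1=1 G3=G0|G2=1|1=1 -> 1111

1111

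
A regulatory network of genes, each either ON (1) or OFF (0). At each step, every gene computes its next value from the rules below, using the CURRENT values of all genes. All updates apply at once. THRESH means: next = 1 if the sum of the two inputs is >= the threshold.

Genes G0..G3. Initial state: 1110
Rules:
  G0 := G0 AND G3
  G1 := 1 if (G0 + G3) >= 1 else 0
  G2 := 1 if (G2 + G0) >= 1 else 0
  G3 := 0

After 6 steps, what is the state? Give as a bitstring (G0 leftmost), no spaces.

Step 1: G0=G0&G3=1&0=0 G1=(1+0>=1)=1 G2=(1+1>=1)=1 G3=0(const) -> 0110
Step 2: G0=G0&G3=0&0=0 G1=(0+0>=1)=0 G2=(1+0>=1)=1 G3=0(const) -> 0010
Step 3: G0=G0&G3=0&0=0 G1=(0+0>=1)=0 G2=(1+0>=1)=1 G3=0(const) -> 0010
Step 4: G0=G0&G3=0&0=0 G1=(0+0>=1)=0 G2=(1+0>=1)=1 G3=0(const) -> 0010
Step 5: G0=G0&G3=0&0=0 G1=(0+0>=1)=0 G2=(1+0>=1)=1 G3=0(const) -> 0010
Step 6: G0=G0&G3=0&0=0 G1=(0+0>=1)=0 G2=(1+0>=1)=1 G3=0(const) -> 0010

0010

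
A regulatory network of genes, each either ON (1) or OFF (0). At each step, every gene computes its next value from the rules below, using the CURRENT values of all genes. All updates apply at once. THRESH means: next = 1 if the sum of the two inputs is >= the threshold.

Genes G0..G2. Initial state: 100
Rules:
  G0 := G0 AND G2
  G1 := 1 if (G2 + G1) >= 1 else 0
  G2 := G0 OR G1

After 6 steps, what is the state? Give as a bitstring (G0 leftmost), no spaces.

Step 1: G0=G0&G2=1&0=0 G1=(0+0>=1)=0 G2=G0|G1=1|0=1 -> 001
Step 2: G0=G0&G2=0&1=0 G1=(1+0>=1)=1 G2=G0|G1=0|0=0 -> 010
Step 3: G0=G0&G2=0&0=0 G1=(0+1>=1)=1 G2=G0|G1=0|1=1 -> 011
Step 4: G0=G0&G2=0&1=0 G1=(1+1>=1)=1 G2=G0|G1=0|1=1 -> 011
Step 5: G0=G0&G2=0&1=0 G1=(1+1>=1)=1 G2=G0|G1=0|1=1 -> 011
Step 6: G0=G0&G2=0&1=0 G1=(1+1>=1)=1 G2=G0|G1=0|1=1 -> 011

011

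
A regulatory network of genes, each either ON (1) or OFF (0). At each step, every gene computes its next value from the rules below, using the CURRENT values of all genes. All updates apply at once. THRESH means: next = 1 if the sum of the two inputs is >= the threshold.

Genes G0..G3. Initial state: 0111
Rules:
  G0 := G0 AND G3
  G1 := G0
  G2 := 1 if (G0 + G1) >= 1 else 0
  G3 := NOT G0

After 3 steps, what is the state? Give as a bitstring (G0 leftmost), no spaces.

Step 1: G0=G0&G3=0&1=0 G1=G0=0 G2=(0+1>=1)=1 G3=NOT G0=NOT 0=1 -> 0011
Step 2: G0=G0&G3=0&1=0 G1=G0=0 G2=(0+0>=1)=0 G3=NOT G0=NOT 0=1 -> 0001
Step 3: G0=G0&G3=0&1=0 G1=G0=0 G2=(0+0>=1)=0 G3=NOT G0=NOT 0=1 -> 0001

0001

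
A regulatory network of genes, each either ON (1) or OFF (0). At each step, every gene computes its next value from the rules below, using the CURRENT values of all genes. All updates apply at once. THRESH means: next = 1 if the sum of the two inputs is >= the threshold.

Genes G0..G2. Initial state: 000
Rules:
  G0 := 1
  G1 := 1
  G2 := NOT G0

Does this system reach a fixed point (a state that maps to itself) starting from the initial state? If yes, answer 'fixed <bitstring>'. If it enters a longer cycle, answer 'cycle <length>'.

Answer: fixed 110

Derivation:
Step 0: 000
Step 1: G0=1(const) G1=1(const) G2=NOT G0=NOT 0=1 -> 111
Step 2: G0=1(const) G1=1(const) G2=NOT G0=NOT 1=0 -> 110
Step 3: G0=1(const) G1=1(const) G2=NOT G0=NOT 1=0 -> 110
Fixed point reached at step 2: 110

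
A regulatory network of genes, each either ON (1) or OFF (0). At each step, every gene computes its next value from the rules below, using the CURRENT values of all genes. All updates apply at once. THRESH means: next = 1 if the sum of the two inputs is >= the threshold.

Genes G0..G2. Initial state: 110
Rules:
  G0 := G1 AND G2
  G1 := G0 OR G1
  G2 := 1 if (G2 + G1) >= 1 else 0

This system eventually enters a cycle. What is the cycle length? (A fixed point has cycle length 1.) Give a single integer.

Step 0: 110
Step 1: G0=G1&G2=1&0=0 G1=G0|G1=1|1=1 G2=(0+1>=1)=1 -> 011
Step 2: G0=G1&G2=1&1=1 G1=G0|G1=0|1=1 G2=(1+1>=1)=1 -> 111
Step 3: G0=G1&G2=1&1=1 G1=G0|G1=1|1=1 G2=(1+1>=1)=1 -> 111
State from step 3 equals state from step 2 -> cycle length 1

Answer: 1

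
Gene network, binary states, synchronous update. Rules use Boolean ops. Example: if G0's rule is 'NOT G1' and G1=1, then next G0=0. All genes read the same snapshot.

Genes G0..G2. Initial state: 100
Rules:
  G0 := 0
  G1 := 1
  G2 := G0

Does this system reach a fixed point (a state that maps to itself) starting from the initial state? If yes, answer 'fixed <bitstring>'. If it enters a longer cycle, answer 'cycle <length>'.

Step 0: 100
Step 1: G0=0(const) G1=1(const) G2=G0=1 -> 011
Step 2: G0=0(const) G1=1(const) G2=G0=0 -> 010
Step 3: G0=0(const) G1=1(const) G2=G0=0 -> 010
Fixed point reached at step 2: 010

Answer: fixed 010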